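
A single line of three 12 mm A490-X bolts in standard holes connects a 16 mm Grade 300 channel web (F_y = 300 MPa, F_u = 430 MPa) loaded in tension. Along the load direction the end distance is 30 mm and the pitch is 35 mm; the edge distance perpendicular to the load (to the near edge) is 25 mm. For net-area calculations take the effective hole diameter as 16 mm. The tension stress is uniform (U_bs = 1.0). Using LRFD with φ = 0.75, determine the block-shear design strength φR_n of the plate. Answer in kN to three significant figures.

273 kN

Shear plane L_v = 30 + 2·35 = 100 mm; A_gv = 100 × 16 = 1600 mm².
A_nv = (100 − 2.5·16) × 16 = 960 mm².
A_nt = (25 − 0.5·16) × 16 = 272 mm².
0.6 F_u A_nv = 247.7 kN; 0.6 F_y A_gv = 288 kN → shear rupture governs the shear term.
R_n = 247.7 + 1.0 × 430 × 272 / 1000 = 364.6 kN.
Design strength φR_n = 0.75 × 364.6 = 273 kN.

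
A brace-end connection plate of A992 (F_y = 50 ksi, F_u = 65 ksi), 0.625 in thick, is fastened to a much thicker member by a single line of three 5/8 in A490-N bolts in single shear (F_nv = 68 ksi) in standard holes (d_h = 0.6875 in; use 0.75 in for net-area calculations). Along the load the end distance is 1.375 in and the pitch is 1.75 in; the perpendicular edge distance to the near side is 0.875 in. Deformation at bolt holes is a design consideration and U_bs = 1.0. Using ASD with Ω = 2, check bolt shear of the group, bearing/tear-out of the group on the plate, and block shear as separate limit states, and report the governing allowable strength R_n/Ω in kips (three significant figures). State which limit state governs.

31.3 kips (bolt shear governs)

Bolt shear: A_b = π·0.625²/4 = 0.3068 in²; R_n = 68 × 0.3068 × 3 × 1 = 62.59 kips → 62.59 / 2 = 31.3 kips.
Bearing: edge l_c = 1.031, r_n = 50.27 kips; interior l_c = 1.062, r_n = 51.8 kips; R_n = 50.27 + 2·51.8 = 153.9 kips → 76.9 kips.
Block shear: A_gv = 3.047, A_nv = 1.875, A_nt = 0.3125 in²; R_n = min(0.6F_uA_nv, 0.6F_yA_gv) + U_bs·F_u·A_nt = 93.44 kips → 46.7 kips.
Bolt shear governs: 31.3 kips.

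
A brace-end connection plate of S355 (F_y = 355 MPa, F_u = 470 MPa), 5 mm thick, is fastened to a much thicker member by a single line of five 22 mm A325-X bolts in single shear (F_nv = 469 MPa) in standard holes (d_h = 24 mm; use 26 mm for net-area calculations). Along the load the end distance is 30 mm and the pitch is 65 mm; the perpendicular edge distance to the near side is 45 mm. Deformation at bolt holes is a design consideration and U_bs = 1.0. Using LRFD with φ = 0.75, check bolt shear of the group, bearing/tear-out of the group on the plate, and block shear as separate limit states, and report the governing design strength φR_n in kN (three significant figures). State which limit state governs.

Bolt shear: A_b = π·22²/4 = 380.1 mm²; R_n = 469 × 380.1 × 5 × 1 / 1000 = 891.4 kN → 0.75 × 891.4 = 669 kN.
Bearing: edge l_c = 18, r_n = 50.76 kN; interior l_c = 41, r_n = 115.6 kN; R_n = 50.76 + 4·115.6 = 513.2 kN → 385 kN.
Block shear: A_gv = 1450, A_nv = 865, A_nt = 160 mm²; R_n = min(0.6F_uA_nv, 0.6F_yA_gv) + U_bs·F_u·A_nt = 319.1 kN → 239 kN.
Block shear governs: 239 kN.

239 kN (block shear governs)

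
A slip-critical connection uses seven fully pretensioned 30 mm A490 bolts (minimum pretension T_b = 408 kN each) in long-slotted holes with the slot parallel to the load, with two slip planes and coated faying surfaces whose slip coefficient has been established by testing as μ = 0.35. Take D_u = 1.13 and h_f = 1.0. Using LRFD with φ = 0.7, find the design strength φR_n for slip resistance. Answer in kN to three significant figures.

R_n = μ · D_u · h_f · T_b · n_s · n_b = 0.35 × 1.13 × 1.0 × 408 × 2 × 7 = 2259 kN.
Design strength φR_n = 0.7 × 2259 = 1580 kN.

1580 kN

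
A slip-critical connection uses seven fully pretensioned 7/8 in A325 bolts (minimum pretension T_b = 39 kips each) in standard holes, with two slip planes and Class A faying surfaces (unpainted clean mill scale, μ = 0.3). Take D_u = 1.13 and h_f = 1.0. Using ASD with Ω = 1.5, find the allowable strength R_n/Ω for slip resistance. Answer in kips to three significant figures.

123 kips

R_n = μ · D_u · h_f · T_b · n_s · n_b = 0.3 × 1.13 × 1.0 × 39 × 2 × 7 = 185.1 kips.
Allowable strength R_n/Ω = 185.1 / 1.5 = 123 kips.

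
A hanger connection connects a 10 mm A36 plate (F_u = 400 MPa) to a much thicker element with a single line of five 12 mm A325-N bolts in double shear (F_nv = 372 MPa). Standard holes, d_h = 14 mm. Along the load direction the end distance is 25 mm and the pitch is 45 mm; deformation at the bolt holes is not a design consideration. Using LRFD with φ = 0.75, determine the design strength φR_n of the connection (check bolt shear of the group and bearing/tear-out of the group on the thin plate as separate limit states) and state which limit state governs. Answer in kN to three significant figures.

316 kN (bolt shear governs)

Bolt shear: A_b = π·12²/4 = 113.1 mm²; R_n = 372 × 113.1 × 5 × 2 / 1000 = 420.7 kN → 0.75 × 420.7 = 316 kN.
Bearing (1.5 l_c t F_u ≤ 3.0 d t F_u): upper limit = 3.0·12·10·400 / 1000 = 144 kN.
  Edge l_c = 25 − 14/2 = 18 → r_n = 108 kN; interior l_c = 45 − 14 = 31 → r_n = 144 kN.
  R_n,bearing = 1·108 + 4·144 = 684 kN → 0.75 × 684 = 513 kN.
Bolt shear governs: 316 kN.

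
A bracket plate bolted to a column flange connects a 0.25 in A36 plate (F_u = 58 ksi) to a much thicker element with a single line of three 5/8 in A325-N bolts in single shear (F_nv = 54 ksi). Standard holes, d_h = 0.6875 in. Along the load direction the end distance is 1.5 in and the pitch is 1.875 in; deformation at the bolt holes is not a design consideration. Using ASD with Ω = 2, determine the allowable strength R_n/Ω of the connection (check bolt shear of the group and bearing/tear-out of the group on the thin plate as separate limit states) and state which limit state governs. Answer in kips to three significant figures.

Bolt shear: A_b = π·0.625²/4 = 0.3068 in²; R_n = 54 × 0.3068 × 3 × 1 = 49.7 kips → 49.7 / 2 = 24.9 kips.
Bearing (1.5 l_c t F_u ≤ 3.0 d t F_u): upper limit = 3.0·0.625·0.25·58 = 27.19 kips.
  Edge l_c = 1.5 − 0.6875/2 = 1.156 → r_n = 25.15 kips; interior l_c = 1.875 − 0.6875 = 1.188 → r_n = 25.83 kips.
  R_n,bearing = 1·25.15 + 2·25.83 = 76.8 kips → 76.8 / 2 = 38.4 kips.
Bolt shear governs: 24.9 kips.

24.9 kips (bolt shear governs)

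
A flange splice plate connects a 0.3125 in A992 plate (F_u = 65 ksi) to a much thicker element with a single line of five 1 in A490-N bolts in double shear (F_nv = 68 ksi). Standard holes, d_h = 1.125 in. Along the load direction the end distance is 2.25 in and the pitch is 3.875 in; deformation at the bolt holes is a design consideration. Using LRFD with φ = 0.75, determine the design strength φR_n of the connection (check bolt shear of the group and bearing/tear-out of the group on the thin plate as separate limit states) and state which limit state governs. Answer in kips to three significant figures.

Bolt shear: A_b = π·1²/4 = 0.7854 in²; R_n = 68 × 0.7854 × 5 × 2 = 534.1 kips → 0.75 × 534.1 = 401 kips.
Bearing (1.2 l_c t F_u ≤ 2.4 d t F_u): upper limit = 2.4·1·0.3125·65 = 48.75 kips.
  Edge l_c = 2.25 − 1.125/2 = 1.688 → r_n = 41.13 kips; interior l_c = 3.875 − 1.125 = 2.75 → r_n = 48.75 kips.
  R_n,bearing = 1·41.13 + 4·48.75 = 236.1 kips → 0.75 × 236.1 = 177 kips.
Bearing governs: 177 kips.

177 kips (bearing governs)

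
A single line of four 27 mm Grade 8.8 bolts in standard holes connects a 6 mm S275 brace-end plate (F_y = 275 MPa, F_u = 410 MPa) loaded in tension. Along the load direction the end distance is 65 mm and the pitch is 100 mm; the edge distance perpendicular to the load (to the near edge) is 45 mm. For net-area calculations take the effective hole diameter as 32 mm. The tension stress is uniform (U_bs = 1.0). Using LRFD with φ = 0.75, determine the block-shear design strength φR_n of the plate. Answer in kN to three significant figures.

325 kN

Shear plane L_v = 65 + 3·100 = 365 mm; A_gv = 365 × 6 = 2190 mm².
A_nv = (365 − 3.5·32) × 6 = 1518 mm².
A_nt = (45 − 0.5·32) × 6 = 174 mm².
0.6 F_u A_nv = 373.4 kN; 0.6 F_y A_gv = 361.4 kN → shear yielding governs the shear term.
R_n = 361.4 + 1.0 × 410 × 174 / 1000 = 432.7 kN.
Design strength φR_n = 0.75 × 432.7 = 325 kN.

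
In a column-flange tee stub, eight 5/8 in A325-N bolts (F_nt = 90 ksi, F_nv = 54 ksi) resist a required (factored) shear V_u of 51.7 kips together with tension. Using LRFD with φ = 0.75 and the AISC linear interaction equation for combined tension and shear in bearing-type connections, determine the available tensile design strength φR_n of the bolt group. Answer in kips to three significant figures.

129 kips

A_b = π·0.625²/4 = 0.3068 in²; f_rv = 51.7 / (8 × 0.3068) = 21.06 ksi.
F'_nt = 1.3 F_nt − (F_nt / φF_nv) f_rv = 1.3·90 − (90/(0.75·54))·21.06 = 70.19 ksi, capped at F_nt → F'_nt = 70.19 ksi.
R_n = F'_nt · A_b · n = 70.19 × 0.3068 × 8 = 172.3 kips.
Design strength φR_n = 0.75 × 172.3 = 129 kips.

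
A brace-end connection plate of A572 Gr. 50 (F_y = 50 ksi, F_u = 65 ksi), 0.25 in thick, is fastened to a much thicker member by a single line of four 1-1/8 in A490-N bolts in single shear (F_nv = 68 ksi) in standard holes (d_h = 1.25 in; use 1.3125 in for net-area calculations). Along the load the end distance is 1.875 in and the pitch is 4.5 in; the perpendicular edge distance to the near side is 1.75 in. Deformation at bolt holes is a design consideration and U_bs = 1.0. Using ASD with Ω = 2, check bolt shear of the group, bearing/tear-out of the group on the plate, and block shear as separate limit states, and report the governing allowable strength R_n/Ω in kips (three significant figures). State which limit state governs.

61.4 kips (block shear governs)

Bolt shear: A_b = π·1.125²/4 = 0.994 in²; R_n = 68 × 0.994 × 4 × 1 = 270.4 kips → 270.4 / 2 = 135 kips.
Bearing: edge l_c = 1.25, r_n = 24.38 kips; interior l_c = 3.25, r_n = 43.87 kips; R_n = 24.38 + 3·43.87 = 156 kips → 78 kips.
Block shear: A_gv = 3.844, A_nv = 2.695, A_nt = 0.2734 in²; R_n = min(0.6F_uA_nv, 0.6F_yA_gv) + U_bs·F_u·A_nt = 122.9 kips → 61.4 kips.
Block shear governs: 61.4 kips.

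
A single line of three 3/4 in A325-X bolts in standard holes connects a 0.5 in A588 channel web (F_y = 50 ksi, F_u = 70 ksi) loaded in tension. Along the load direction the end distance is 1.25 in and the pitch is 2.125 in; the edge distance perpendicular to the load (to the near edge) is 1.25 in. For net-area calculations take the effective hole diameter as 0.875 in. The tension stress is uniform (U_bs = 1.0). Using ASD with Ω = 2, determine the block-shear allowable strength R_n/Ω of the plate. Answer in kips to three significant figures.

49 kips

Shear plane L_v = 1.25 + 2·2.125 = 5.5 in; A_gv = 5.5 × 0.5 = 2.75 in².
A_nv = (5.5 − 2.5·0.875) × 0.5 = 1.656 in².
A_nt = (1.25 − 0.5·0.875) × 0.5 = 0.4062 in².
0.6 F_u A_nv = 69.56 kips; 0.6 F_y A_gv = 82.5 kips → shear rupture governs the shear term.
R_n = 69.56 + 1.0 × 70 × 0.4062 = 98 kips.
Allowable strength R_n/Ω = 98 / 2 = 49 kips.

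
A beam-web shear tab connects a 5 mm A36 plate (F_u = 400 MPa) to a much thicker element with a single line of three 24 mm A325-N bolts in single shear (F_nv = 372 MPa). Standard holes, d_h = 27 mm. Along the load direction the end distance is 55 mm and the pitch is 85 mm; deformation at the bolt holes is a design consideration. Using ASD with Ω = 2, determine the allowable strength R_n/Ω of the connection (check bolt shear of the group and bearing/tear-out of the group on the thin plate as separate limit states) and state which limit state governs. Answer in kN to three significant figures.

Bolt shear: A_b = π·24²/4 = 452.4 mm²; R_n = 372 × 452.4 × 3 × 1 / 1000 = 504.9 kN → 504.9 / 2 = 252 kN.
Bearing (1.2 l_c t F_u ≤ 2.4 d t F_u): upper limit = 2.4·24·5·400 / 1000 = 115.2 kN.
  Edge l_c = 55 − 27/2 = 41.5 → r_n = 99.6 kN; interior l_c = 85 − 27 = 58 → r_n = 115.2 kN.
  R_n,bearing = 1·99.6 + 2·115.2 = 330 kN → 330 / 2 = 165 kN.
Bearing governs: 165 kN.

165 kN (bearing governs)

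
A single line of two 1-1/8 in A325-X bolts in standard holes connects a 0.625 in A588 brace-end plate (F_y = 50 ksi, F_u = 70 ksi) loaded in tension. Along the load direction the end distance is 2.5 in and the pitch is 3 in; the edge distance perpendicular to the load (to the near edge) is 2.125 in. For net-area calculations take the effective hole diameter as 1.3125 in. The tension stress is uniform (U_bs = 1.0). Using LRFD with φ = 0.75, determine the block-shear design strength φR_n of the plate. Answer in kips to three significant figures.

118 kips

Shear plane L_v = 2.5 + 1·3 = 5.5 in; A_gv = 5.5 × 0.625 = 3.438 in².
A_nv = (5.5 − 1.5·1.3125) × 0.625 = 2.207 in².
A_nt = (2.125 − 0.5·1.3125) × 0.625 = 0.918 in².
0.6 F_u A_nv = 92.7 kips; 0.6 F_y A_gv = 103.1 kips → shear rupture governs the shear term.
R_n = 92.7 + 1.0 × 70 × 0.918 = 157 kips.
Design strength φR_n = 0.75 × 157 = 118 kips.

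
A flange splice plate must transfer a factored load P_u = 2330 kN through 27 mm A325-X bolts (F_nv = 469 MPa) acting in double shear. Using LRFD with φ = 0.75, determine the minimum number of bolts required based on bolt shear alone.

A_b = π·27²/4 = 572.6 mm².
Per-bolt design strength φR_n = 0.75 × 469 × 572.6 × 2 / 1000 = 402.8 kN.
n ≥ 2330 / 402.8 = 5.785 → use 6 bolts.

6 bolts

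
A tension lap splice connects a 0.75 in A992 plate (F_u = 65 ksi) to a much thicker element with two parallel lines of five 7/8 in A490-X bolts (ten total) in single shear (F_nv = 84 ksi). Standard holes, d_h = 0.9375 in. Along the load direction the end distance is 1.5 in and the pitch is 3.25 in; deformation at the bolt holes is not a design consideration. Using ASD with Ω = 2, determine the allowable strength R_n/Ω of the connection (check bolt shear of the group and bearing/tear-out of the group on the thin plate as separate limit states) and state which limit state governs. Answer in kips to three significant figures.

Bolt shear: A_b = π·0.875²/4 = 0.6013 in²; R_n = 84 × 0.6013 × 10 × 1 = 505.1 kips → 505.1 / 2 = 253 kips.
Bearing (1.5 l_c t F_u ≤ 3.0 d t F_u): upper limit = 3.0·0.875·0.75·65 = 128 kips.
  Edge l_c = 1.5 − 0.9375/2 = 1.031 → r_n = 75.41 kips; interior l_c = 3.25 − 0.9375 = 2.312 → r_n = 128 kips.
  R_n,bearing = 2·75.41 + 8·128 = 1175 kips → 1175 / 2 = 587 kips.
Bolt shear governs: 253 kips.

253 kips (bolt shear governs)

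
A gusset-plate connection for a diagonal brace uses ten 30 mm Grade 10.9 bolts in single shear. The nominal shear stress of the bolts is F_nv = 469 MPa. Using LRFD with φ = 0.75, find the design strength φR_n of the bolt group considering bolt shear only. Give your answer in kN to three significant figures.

2490 kN

A_b = π × 30² / 4 = 706.9 mm².
R_n = F_nv · A_b · n · n_s = 469 × 706.9 × 10 × 1 / 1000 = 3315 kN.
Design strength φR_n = 0.75 × 3315 = 2490 kN.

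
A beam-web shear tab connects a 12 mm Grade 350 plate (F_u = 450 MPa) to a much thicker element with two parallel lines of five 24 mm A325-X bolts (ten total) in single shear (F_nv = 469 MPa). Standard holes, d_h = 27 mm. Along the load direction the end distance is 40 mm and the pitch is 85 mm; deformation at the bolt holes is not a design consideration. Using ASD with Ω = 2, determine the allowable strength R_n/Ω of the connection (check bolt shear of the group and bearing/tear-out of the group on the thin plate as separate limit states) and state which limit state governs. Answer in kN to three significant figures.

Bolt shear: A_b = π·24²/4 = 452.4 mm²; R_n = 469 × 452.4 × 10 × 1 / 1000 = 2122 kN → 2122 / 2 = 1060 kN.
Bearing (1.5 l_c t F_u ≤ 3.0 d t F_u): upper limit = 3.0·24·12·450 / 1000 = 388.8 kN.
  Edge l_c = 40 − 27/2 = 26.5 → r_n = 214.7 kN; interior l_c = 85 − 27 = 58 → r_n = 388.8 kN.
  R_n,bearing = 2·214.7 + 8·388.8 = 3540 kN → 3540 / 2 = 1770 kN.
Bolt shear governs: 1060 kN.

1060 kN (bolt shear governs)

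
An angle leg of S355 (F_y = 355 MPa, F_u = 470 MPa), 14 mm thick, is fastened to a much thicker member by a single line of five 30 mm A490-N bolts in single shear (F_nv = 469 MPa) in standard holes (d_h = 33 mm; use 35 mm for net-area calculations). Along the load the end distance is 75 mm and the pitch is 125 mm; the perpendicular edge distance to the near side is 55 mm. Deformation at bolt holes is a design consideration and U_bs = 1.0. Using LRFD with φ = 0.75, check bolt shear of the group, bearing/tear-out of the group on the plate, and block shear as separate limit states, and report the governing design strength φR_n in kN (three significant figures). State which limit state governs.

Bolt shear: A_b = π·30²/4 = 706.9 mm²; R_n = 469 × 706.9 × 5 × 1 / 1000 = 1658 kN → 0.75 × 1658 = 1240 kN.
Bearing: edge l_c = 58.5, r_n = 461.9 kN; interior l_c = 92, r_n = 473.8 kN; R_n = 461.9 + 4·473.8 = 2357 kN → 1770 kN.
Block shear: A_gv = 8050, A_nv = 5845, A_nt = 525 mm²; R_n = min(0.6F_uA_nv, 0.6F_yA_gv) + U_bs·F_u·A_nt = 1895 kN → 1420 kN.
Bolt shear governs: 1240 kN.

1240 kN (bolt shear governs)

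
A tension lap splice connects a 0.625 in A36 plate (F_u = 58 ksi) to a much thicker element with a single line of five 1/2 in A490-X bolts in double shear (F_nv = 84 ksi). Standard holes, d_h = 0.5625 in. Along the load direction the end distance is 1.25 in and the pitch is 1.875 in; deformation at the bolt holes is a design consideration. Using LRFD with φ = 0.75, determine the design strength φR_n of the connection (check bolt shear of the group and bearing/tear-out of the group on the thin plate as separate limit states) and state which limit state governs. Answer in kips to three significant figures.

124 kips (bolt shear governs)

Bolt shear: A_b = π·0.5²/4 = 0.1963 in²; R_n = 84 × 0.1963 × 5 × 2 = 164.9 kips → 0.75 × 164.9 = 124 kips.
Bearing (1.2 l_c t F_u ≤ 2.4 d t F_u): upper limit = 2.4·0.5·0.625·58 = 43.5 kips.
  Edge l_c = 1.25 − 0.5625/2 = 0.9688 → r_n = 42.14 kips; interior l_c = 1.875 − 0.5625 = 1.312 → r_n = 43.5 kips.
  R_n,bearing = 1·42.14 + 4·43.5 = 216.1 kips → 0.75 × 216.1 = 162 kips.
Bolt shear governs: 124 kips.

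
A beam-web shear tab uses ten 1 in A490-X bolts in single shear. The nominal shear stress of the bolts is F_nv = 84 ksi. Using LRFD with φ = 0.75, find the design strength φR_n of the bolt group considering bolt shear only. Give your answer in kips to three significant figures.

495 kips

A_b = π × 1² / 4 = 0.7854 in².
R_n = F_nv · A_b · n · n_s = 84 × 0.7854 × 10 × 1 = 659.7 kips.
Design strength φR_n = 0.75 × 659.7 = 495 kips.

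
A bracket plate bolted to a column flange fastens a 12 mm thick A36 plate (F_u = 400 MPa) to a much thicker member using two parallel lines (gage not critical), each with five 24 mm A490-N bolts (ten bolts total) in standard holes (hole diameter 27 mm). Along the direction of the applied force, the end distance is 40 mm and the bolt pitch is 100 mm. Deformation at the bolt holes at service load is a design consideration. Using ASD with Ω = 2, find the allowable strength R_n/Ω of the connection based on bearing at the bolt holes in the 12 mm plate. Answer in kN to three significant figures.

1260 kN

Per bolt r_n = 1.2 l_c t F_u ≤ 2.4 d t F_u; upper limit = 2.4 × 24 × 12 × 400 / 1000 = 276.5 kN.
Edge bolt: l_c = 40 − 27/2 = 26.5 mm → 1.2 × 26.5 × 12 × 400 / 1000 = 152.6 → r_n = 152.6 kN.
Interior bolts: l_c = 100 − 27 = 73 mm → 1.2 × 73 × 12 × 400 / 1000 = 420.5 → r_n = 276.5 kN.
R_n = 2 × 152.6 + 8 × 276.5 = 2517 kN.
Allowable strength R_n/Ω = 2517 / 2 = 1260 kN.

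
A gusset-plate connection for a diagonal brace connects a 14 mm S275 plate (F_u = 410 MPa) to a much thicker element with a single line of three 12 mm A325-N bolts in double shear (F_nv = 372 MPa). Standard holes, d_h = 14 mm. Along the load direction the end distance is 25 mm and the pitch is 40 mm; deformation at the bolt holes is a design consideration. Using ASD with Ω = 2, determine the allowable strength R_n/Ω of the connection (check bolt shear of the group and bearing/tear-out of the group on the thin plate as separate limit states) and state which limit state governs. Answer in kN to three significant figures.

Bolt shear: A_b = π·12²/4 = 113.1 mm²; R_n = 372 × 113.1 × 3 × 2 / 1000 = 252.4 kN → 252.4 / 2 = 126 kN.
Bearing (1.2 l_c t F_u ≤ 2.4 d t F_u): upper limit = 2.4·12·14·410 / 1000 = 165.3 kN.
  Edge l_c = 25 − 14/2 = 18 → r_n = 124 kN; interior l_c = 40 − 14 = 26 → r_n = 165.3 kN.
  R_n,bearing = 1·124 + 2·165.3 = 454.6 kN → 454.6 / 2 = 227 kN.
Bolt shear governs: 126 kN.

126 kN (bolt shear governs)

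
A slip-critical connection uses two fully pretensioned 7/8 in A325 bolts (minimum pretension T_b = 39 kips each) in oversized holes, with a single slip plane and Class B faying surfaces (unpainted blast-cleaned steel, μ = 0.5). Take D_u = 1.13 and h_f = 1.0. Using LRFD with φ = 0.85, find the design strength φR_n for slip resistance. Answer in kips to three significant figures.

R_n = μ · D_u · h_f · T_b · n_s · n_b = 0.5 × 1.13 × 1.0 × 39 × 1 × 2 = 44.07 kips.
Design strength φR_n = 0.85 × 44.07 = 37.5 kips.

37.5 kips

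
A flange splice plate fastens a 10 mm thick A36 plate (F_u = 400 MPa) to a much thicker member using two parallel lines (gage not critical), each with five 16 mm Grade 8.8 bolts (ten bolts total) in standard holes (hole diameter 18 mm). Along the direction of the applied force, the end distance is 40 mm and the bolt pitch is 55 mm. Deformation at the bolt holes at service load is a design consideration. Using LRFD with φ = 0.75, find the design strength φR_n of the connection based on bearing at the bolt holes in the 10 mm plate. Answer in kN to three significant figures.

Per bolt r_n = 1.2 l_c t F_u ≤ 2.4 d t F_u; upper limit = 2.4 × 16 × 10 × 400 / 1000 = 153.6 kN.
Edge bolt: l_c = 40 − 18/2 = 31 mm → 1.2 × 31 × 10 × 400 / 1000 = 148.8 → r_n = 148.8 kN.
Interior bolts: l_c = 55 − 18 = 37 mm → 1.2 × 37 × 10 × 400 / 1000 = 177.6 → r_n = 153.6 kN.
R_n = 2 × 148.8 + 8 × 153.6 = 1526 kN.
Design strength φR_n = 0.75 × 1526 = 1140 kN.

1140 kN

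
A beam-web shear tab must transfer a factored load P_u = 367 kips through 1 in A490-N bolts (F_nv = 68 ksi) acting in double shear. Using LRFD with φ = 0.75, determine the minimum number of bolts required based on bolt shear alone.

5 bolts

A_b = π·1²/4 = 0.7854 in².
Per-bolt design strength φR_n = 0.75 × 68 × 0.7854 × 2 = 80.11 kips.
n ≥ 367 / 80.11 = 4.581 → use 5 bolts.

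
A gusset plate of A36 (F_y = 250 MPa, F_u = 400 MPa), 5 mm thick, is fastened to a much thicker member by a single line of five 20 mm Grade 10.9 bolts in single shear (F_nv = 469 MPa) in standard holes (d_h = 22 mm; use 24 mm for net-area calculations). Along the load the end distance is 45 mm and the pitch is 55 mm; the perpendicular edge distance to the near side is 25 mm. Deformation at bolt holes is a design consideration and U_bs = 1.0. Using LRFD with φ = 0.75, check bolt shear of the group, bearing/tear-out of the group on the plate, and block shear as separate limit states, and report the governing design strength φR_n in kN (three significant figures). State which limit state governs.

161 kN (block shear governs)

Bolt shear: A_b = π·20²/4 = 314.2 mm²; R_n = 469 × 314.2 × 5 × 1 / 1000 = 736.7 kN → 0.75 × 736.7 = 553 kN.
Bearing: edge l_c = 34, r_n = 81.6 kN; interior l_c = 33, r_n = 79.2 kN; R_n = 81.6 + 4·79.2 = 398.4 kN → 299 kN.
Block shear: A_gv = 1325, A_nv = 785, A_nt = 65 mm²; R_n = min(0.6F_uA_nv, 0.6F_yA_gv) + U_bs·F_u·A_nt = 214.4 kN → 161 kN.
Block shear governs: 161 kN.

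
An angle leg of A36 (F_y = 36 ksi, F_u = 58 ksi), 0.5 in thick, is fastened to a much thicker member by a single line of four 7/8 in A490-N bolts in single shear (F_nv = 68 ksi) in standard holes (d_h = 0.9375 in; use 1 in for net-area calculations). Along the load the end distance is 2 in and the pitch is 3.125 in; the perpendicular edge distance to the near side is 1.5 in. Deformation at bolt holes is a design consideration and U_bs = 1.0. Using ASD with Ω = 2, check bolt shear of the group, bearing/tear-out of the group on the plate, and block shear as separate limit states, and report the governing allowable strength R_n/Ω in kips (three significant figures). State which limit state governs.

75.9 kips (block shear governs)

Bolt shear: A_b = π·0.875²/4 = 0.6013 in²; R_n = 68 × 0.6013 × 4 × 1 = 163.6 kips → 163.6 / 2 = 81.8 kips.
Bearing: edge l_c = 1.531, r_n = 53.29 kips; interior l_c = 2.188, r_n = 60.9 kips; R_n = 53.29 + 3·60.9 = 236 kips → 118 kips.
Block shear: A_gv = 5.688, A_nv = 3.938, A_nt = 0.5 in²; R_n = min(0.6F_uA_nv, 0.6F_yA_gv) + U_bs·F_u·A_nt = 151.8 kips → 75.9 kips.
Block shear governs: 75.9 kips.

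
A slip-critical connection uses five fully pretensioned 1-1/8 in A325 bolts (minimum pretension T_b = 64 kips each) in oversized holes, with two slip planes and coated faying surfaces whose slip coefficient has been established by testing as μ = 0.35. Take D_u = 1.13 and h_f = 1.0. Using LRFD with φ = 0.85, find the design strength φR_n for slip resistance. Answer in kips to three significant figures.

215 kips

R_n = μ · D_u · h_f · T_b · n_s · n_b = 0.35 × 1.13 × 1.0 × 64 × 2 × 5 = 253.1 kips.
Design strength φR_n = 0.85 × 253.1 = 215 kips.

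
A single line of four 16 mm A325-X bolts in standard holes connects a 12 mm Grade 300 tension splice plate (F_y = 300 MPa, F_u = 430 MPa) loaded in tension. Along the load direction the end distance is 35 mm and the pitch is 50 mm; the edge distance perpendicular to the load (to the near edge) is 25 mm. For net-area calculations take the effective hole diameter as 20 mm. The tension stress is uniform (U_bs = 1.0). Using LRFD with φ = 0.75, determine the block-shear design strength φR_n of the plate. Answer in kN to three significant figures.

Shear plane L_v = 35 + 3·50 = 185 mm; A_gv = 185 × 12 = 2220 mm².
A_nv = (185 − 3.5·20) × 12 = 1380 mm².
A_nt = (25 − 0.5·20) × 12 = 180 mm².
0.6 F_u A_nv = 356 kN; 0.6 F_y A_gv = 399.6 kN → shear rupture governs the shear term.
R_n = 356 + 1.0 × 430 × 180 / 1000 = 433.4 kN.
Design strength φR_n = 0.75 × 433.4 = 325 kN.

325 kN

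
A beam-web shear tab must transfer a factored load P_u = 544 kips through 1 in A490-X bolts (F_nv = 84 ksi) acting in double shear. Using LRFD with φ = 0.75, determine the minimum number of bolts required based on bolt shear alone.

6 bolts

A_b = π·1²/4 = 0.7854 in².
Per-bolt design strength φR_n = 0.75 × 84 × 0.7854 × 2 = 98.96 kips.
n ≥ 544 / 98.96 = 5.497 → use 6 bolts.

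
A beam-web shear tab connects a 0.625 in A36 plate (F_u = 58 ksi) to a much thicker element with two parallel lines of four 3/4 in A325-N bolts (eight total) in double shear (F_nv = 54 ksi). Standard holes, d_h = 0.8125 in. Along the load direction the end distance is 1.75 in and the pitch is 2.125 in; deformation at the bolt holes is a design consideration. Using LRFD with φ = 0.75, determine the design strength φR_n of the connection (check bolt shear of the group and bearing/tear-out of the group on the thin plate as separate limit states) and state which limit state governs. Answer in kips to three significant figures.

Bolt shear: A_b = π·0.75²/4 = 0.4418 in²; R_n = 54 × 0.4418 × 8 × 2 = 381.7 kips → 0.75 × 381.7 = 286 kips.
Bearing (1.2 l_c t F_u ≤ 2.4 d t F_u): upper limit = 2.4·0.75·0.625·58 = 65.25 kips.
  Edge l_c = 1.75 − 0.8125/2 = 1.344 → r_n = 58.45 kips; interior l_c = 2.125 − 0.8125 = 1.312 → r_n = 57.09 kips.
  R_n,bearing = 2·58.45 + 6·57.09 = 459.5 kips → 0.75 × 459.5 = 345 kips.
Bolt shear governs: 286 kips.

286 kips (bolt shear governs)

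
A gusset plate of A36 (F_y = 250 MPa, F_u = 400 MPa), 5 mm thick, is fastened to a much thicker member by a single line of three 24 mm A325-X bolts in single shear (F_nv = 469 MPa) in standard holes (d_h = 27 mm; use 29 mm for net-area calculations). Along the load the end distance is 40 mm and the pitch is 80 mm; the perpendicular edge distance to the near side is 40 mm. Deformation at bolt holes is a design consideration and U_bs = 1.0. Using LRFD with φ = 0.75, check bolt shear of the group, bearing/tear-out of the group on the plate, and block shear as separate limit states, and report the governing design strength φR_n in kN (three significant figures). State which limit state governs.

Bolt shear: A_b = π·24²/4 = 452.4 mm²; R_n = 469 × 452.4 × 3 × 1 / 1000 = 636.5 kN → 0.75 × 636.5 = 477 kN.
Bearing: edge l_c = 26.5, r_n = 63.6 kN; interior l_c = 53, r_n = 115.2 kN; R_n = 63.6 + 2·115.2 = 294 kN → 220 kN.
Block shear: A_gv = 1000, A_nv = 637.5, A_nt = 127.5 mm²; R_n = min(0.6F_uA_nv, 0.6F_yA_gv) + U_bs·F_u·A_nt = 201 kN → 151 kN.
Block shear governs: 151 kN.

151 kN (block shear governs)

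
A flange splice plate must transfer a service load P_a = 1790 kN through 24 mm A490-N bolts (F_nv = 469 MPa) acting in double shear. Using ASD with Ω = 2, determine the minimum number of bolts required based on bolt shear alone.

A_b = π·24²/4 = 452.4 mm².
Per-bolt allowable strength R_n/Ω = 469 × 452.4 × 2 / 1000 / 2 = 212.2 kN.
n ≥ 1790 / 212.2 = 8.437 → use 9 bolts.

9 bolts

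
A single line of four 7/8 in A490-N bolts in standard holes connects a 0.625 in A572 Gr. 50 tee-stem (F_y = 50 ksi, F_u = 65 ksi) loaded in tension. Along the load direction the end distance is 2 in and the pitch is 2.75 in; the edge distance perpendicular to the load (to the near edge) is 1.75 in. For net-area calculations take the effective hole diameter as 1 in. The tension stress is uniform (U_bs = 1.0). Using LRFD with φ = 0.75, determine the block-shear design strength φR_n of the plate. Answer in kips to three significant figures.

161 kips

Shear plane L_v = 2 + 3·2.75 = 10.25 in; A_gv = 10.25 × 0.625 = 6.406 in².
A_nv = (10.25 − 3.5·1) × 0.625 = 4.219 in².
A_nt = (1.75 − 0.5·1) × 0.625 = 0.7812 in².
0.6 F_u A_nv = 164.5 kips; 0.6 F_y A_gv = 192.2 kips → shear rupture governs the shear term.
R_n = 164.5 + 1.0 × 65 × 0.7812 = 215.3 kips.
Design strength φR_n = 0.75 × 215.3 = 161 kips.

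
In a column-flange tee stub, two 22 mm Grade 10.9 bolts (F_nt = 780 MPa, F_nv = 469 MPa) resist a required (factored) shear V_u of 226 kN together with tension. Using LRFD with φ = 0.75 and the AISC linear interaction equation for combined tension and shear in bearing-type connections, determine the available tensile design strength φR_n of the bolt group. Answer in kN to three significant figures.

202 kN

A_b = π·22²/4 = 380.1 mm²; f_rv = 226 × 1000 / (2 × 380.1) = 297.3 MPa.
F'_nt = 1.3 F_nt − (F_nt / φF_nv) f_rv = 1.3·780 − (780/(0.75·469))·297.3 = 354.8 MPa, capped at F_nt → F'_nt = 354.8 MPa.
R_n = F'_nt · A_b · n = 354.8 × 380.1 × 2 / 1000 = 269.8 kN.
Design strength φR_n = 0.75 × 269.8 = 202 kN.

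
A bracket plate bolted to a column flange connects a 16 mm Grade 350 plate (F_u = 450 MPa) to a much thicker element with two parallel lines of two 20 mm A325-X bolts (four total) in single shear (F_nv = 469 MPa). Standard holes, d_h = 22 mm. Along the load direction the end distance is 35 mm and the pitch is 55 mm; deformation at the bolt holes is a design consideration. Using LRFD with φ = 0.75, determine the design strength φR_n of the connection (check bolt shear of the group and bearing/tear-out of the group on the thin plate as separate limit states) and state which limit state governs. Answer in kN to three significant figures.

442 kN (bolt shear governs)

Bolt shear: A_b = π·20²/4 = 314.2 mm²; R_n = 469 × 314.2 × 4 × 1 / 1000 = 589.4 kN → 0.75 × 589.4 = 442 kN.
Bearing (1.2 l_c t F_u ≤ 2.4 d t F_u): upper limit = 2.4·20·16·450 / 1000 = 345.6 kN.
  Edge l_c = 35 − 22/2 = 24 → r_n = 207.4 kN; interior l_c = 55 − 22 = 33 → r_n = 285.1 kN.
  R_n,bearing = 2·207.4 + 2·285.1 = 985 kN → 0.75 × 985 = 739 kN.
Bolt shear governs: 442 kN.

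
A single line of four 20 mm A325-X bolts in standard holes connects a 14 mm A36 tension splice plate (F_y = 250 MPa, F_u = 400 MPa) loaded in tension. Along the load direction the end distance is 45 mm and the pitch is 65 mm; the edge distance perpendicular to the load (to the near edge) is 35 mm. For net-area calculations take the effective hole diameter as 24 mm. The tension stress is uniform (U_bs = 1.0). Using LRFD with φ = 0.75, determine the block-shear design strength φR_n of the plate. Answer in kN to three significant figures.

Shear plane L_v = 45 + 3·65 = 240 mm; A_gv = 240 × 14 = 3360 mm².
A_nv = (240 − 3.5·24) × 14 = 2184 mm².
A_nt = (35 − 0.5·24) × 14 = 322 mm².
0.6 F_u A_nv = 524.2 kN; 0.6 F_y A_gv = 504 kN → shear yielding governs the shear term.
R_n = 504 + 1.0 × 400 × 322 / 1000 = 632.8 kN.
Design strength φR_n = 0.75 × 632.8 = 475 kN.

475 kN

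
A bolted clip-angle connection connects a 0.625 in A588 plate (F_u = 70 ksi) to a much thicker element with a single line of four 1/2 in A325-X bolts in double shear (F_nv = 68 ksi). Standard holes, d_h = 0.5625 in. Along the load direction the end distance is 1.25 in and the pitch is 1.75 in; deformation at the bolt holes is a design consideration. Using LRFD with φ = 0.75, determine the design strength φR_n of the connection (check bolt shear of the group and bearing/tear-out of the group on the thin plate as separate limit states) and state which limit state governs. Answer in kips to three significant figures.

Bolt shear: A_b = π·0.5²/4 = 0.1963 in²; R_n = 68 × 0.1963 × 4 × 2 = 106.8 kips → 0.75 × 106.8 = 80.1 kips.
Bearing (1.2 l_c t F_u ≤ 2.4 d t F_u): upper limit = 2.4·0.5·0.625·70 = 52.5 kips.
  Edge l_c = 1.25 − 0.5625/2 = 0.9688 → r_n = 50.86 kips; interior l_c = 1.75 − 0.5625 = 1.188 → r_n = 52.5 kips.
  R_n,bearing = 1·50.86 + 3·52.5 = 208.4 kips → 0.75 × 208.4 = 156 kips.
Bolt shear governs: 80.1 kips.

80.1 kips (bolt shear governs)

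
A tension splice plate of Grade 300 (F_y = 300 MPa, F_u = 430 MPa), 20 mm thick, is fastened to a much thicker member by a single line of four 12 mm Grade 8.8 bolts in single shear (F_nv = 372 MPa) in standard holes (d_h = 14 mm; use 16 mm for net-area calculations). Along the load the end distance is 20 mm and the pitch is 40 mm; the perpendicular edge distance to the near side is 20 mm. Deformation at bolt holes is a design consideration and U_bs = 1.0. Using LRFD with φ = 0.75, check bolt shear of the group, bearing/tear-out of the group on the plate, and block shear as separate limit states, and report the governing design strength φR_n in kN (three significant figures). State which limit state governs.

Bolt shear: A_b = π·12²/4 = 113.1 mm²; R_n = 372 × 113.1 × 4 × 1 / 1000 = 168.3 kN → 0.75 × 168.3 = 126 kN.
Bearing: edge l_c = 13, r_n = 134.2 kN; interior l_c = 26, r_n = 247.7 kN; R_n = 134.2 + 3·247.7 = 877.2 kN → 658 kN.
Block shear: A_gv = 2800, A_nv = 1680, A_nt = 240 mm²; R_n = min(0.6F_uA_nv, 0.6F_yA_gv) + U_bs·F_u·A_nt = 536.6 kN → 402 kN.
Bolt shear governs: 126 kN.

126 kN (bolt shear governs)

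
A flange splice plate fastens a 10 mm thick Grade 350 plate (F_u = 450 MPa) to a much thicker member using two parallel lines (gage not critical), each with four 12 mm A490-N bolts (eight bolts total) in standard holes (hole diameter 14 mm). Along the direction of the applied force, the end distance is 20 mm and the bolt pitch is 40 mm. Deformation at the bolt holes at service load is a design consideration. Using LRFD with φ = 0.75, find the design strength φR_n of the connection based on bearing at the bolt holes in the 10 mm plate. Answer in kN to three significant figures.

Per bolt r_n = 1.2 l_c t F_u ≤ 2.4 d t F_u; upper limit = 2.4 × 12 × 10 × 450 / 1000 = 129.6 kN.
Edge bolt: l_c = 20 − 14/2 = 13 mm → 1.2 × 13 × 10 × 450 / 1000 = 70.2 → r_n = 70.2 kN.
Interior bolts: l_c = 40 − 14 = 26 mm → 1.2 × 26 × 10 × 450 / 1000 = 140.4 → r_n = 129.6 kN.
R_n = 2 × 70.2 + 6 × 129.6 = 918 kN.
Design strength φR_n = 0.75 × 918 = 688 kN.

688 kN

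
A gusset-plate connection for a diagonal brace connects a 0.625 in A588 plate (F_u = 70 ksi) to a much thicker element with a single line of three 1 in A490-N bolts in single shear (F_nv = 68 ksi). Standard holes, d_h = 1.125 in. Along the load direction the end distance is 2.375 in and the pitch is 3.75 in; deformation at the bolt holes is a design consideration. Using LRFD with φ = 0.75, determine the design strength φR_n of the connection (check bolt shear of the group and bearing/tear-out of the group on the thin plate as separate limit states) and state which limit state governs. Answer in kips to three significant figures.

Bolt shear: A_b = π·1²/4 = 0.7854 in²; R_n = 68 × 0.7854 × 3 × 1 = 160.2 kips → 0.75 × 160.2 = 120 kips.
Bearing (1.2 l_c t F_u ≤ 2.4 d t F_u): upper limit = 2.4·1·0.625·70 = 105 kips.
  Edge l_c = 2.375 − 1.125/2 = 1.812 → r_n = 95.16 kips; interior l_c = 3.75 − 1.125 = 2.625 → r_n = 105 kips.
  R_n,bearing = 1·95.16 + 2·105 = 305.2 kips → 0.75 × 305.2 = 229 kips.
Bolt shear governs: 120 kips.

120 kips (bolt shear governs)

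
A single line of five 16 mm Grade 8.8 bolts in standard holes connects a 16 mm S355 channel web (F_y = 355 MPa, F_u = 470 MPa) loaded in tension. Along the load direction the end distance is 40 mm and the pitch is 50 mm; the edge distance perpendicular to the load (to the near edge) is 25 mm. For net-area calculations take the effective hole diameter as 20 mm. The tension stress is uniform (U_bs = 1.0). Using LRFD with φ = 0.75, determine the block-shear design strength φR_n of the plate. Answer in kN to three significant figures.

592 kN

Shear plane L_v = 40 + 4·50 = 240 mm; A_gv = 240 × 16 = 3840 mm².
A_nv = (240 − 4.5·20) × 16 = 2400 mm².
A_nt = (25 − 0.5·20) × 16 = 240 mm².
0.6 F_u A_nv = 676.8 kN; 0.6 F_y A_gv = 817.9 kN → shear rupture governs the shear term.
R_n = 676.8 + 1.0 × 470 × 240 / 1000 = 789.6 kN.
Design strength φR_n = 0.75 × 789.6 = 592 kN.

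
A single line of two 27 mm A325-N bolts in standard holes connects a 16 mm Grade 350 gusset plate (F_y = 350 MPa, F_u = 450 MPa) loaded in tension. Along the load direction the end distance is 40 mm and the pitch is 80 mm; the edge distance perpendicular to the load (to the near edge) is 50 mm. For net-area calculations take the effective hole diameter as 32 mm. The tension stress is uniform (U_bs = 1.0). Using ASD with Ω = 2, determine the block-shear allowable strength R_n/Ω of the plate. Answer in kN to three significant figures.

Shear plane L_v = 40 + 1·80 = 120 mm; A_gv = 120 × 16 = 1920 mm².
A_nv = (120 − 1.5·32) × 16 = 1152 mm².
A_nt = (50 − 0.5·32) × 16 = 544 mm².
0.6 F_u A_nv = 311 kN; 0.6 F_y A_gv = 403.2 kN → shear rupture governs the shear term.
R_n = 311 + 1.0 × 450 × 544 / 1000 = 555.8 kN.
Allowable strength R_n/Ω = 555.8 / 2 = 278 kN.

278 kN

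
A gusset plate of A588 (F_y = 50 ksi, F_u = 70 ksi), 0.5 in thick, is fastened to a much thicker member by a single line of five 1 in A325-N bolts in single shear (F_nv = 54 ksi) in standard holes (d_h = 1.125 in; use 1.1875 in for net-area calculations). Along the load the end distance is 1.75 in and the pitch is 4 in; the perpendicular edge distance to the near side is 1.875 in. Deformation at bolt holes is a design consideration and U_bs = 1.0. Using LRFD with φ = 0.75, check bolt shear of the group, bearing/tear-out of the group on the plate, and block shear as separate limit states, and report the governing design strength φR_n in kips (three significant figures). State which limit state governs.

Bolt shear: A_b = π·1²/4 = 0.7854 in²; R_n = 54 × 0.7854 × 5 × 1 = 212.1 kips → 0.75 × 212.1 = 159 kips.
Bearing: edge l_c = 1.188, r_n = 49.88 kips; interior l_c = 2.875, r_n = 84 kips; R_n = 49.88 + 4·84 = 385.9 kips → 289 kips.
Block shear: A_gv = 8.875, A_nv = 6.203, A_nt = 0.6406 in²; R_n = min(0.6F_uA_nv, 0.6F_yA_gv) + U_bs·F_u·A_nt = 305.4 kips → 229 kips.
Bolt shear governs: 159 kips.

159 kips (bolt shear governs)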